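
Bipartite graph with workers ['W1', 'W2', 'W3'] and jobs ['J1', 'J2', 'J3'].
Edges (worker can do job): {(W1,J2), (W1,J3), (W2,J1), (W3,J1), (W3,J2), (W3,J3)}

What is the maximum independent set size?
Maximum independent set = 3

By König's theorem:
- Min vertex cover = Max matching = 3
- Max independent set = Total vertices - Min vertex cover
- Max independent set = 6 - 3 = 3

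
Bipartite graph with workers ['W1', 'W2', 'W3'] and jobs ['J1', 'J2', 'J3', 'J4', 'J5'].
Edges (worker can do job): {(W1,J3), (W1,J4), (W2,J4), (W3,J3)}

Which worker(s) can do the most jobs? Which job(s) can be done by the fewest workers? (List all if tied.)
Most versatile: W1 (2 jobs); Least covered: J1, J2, J5 (0 workers)

Worker degrees (jobs they can do): W1:2, W2:1, W3:1
Job degrees (workers who can do it): J1:0, J2:0, J3:2, J4:2, J5:0

Maximum worker degree is 2, achieved by: W1
Minimum job degree is 0, achieved by: J1, J2, J5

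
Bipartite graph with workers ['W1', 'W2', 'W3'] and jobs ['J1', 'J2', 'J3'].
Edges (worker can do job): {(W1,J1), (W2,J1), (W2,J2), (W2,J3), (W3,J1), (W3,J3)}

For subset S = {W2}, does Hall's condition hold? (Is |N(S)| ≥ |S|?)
Yes: |N(S)| = 3, |S| = 1

Subset S = {W2}
Neighbors N(S) = {J1, J2, J3}

|N(S)| = 3, |S| = 1
Hall's condition: |N(S)| ≥ |S| is satisfied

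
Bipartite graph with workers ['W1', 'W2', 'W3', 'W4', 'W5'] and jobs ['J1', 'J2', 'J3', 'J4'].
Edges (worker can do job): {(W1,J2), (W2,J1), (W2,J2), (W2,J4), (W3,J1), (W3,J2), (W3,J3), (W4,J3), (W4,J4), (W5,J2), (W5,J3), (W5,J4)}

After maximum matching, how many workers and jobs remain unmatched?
Unmatched: 1 workers, 0 jobs

Maximum matching size: 4
Workers: 5 total, 4 matched, 1 unmatched
Jobs: 4 total, 4 matched, 0 unmatched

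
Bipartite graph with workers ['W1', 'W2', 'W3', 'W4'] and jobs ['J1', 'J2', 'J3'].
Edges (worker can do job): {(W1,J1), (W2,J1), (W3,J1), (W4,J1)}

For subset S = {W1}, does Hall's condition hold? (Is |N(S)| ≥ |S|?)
Yes: |N(S)| = 1, |S| = 1

Subset S = {W1}
Neighbors N(S) = {J1}

|N(S)| = 1, |S| = 1
Hall's condition: |N(S)| ≥ |S| is satisfied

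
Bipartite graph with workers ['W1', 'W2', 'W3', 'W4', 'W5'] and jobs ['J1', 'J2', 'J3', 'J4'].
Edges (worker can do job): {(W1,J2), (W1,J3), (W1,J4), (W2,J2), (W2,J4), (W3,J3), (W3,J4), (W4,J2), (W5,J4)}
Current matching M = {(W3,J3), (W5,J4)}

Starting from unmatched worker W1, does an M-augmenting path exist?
Yes: W1 → J2

An M-augmenting path alternates non-matching / matching edges, starting and ending at unmatched vertices.
Path: W1 → J2
(J2 is unmatched in M, so the path is augmenting.)
Flipping edges along this path would increase |M| from 2 to 3.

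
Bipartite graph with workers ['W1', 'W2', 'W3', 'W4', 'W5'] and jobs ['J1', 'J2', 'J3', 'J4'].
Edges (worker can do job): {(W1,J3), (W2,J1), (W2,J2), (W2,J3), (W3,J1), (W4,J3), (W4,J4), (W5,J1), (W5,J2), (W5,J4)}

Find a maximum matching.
Matching: {(W2,J2), (W3,J1), (W4,J3), (W5,J4)}

Maximum matching (size 4):
  W2 → J2
  W3 → J1
  W4 → J3
  W5 → J4

Each worker is assigned to at most one job, and each job to at most one worker.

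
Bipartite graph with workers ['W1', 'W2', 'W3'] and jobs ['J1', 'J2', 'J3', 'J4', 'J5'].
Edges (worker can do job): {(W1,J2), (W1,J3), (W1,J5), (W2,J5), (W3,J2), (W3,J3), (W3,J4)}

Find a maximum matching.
Matching: {(W1,J3), (W2,J5), (W3,J2)}

Maximum matching (size 3):
  W1 → J3
  W2 → J5
  W3 → J2

Each worker is assigned to at most one job, and each job to at most one worker.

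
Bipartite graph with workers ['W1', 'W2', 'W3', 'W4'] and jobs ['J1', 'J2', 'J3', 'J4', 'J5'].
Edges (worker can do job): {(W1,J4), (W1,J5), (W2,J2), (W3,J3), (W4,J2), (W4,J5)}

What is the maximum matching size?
Maximum matching size = 4

Maximum matching: {(W1,J4), (W2,J2), (W3,J3), (W4,J5)}
Size: 4

This assigns 4 workers to 4 distinct jobs.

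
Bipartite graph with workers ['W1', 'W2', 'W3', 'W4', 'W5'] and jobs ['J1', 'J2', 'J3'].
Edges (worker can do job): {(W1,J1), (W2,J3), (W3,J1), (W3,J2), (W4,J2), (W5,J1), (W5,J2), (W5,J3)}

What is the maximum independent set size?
Maximum independent set = 5

By König's theorem:
- Min vertex cover = Max matching = 3
- Max independent set = Total vertices - Min vertex cover
- Max independent set = 8 - 3 = 5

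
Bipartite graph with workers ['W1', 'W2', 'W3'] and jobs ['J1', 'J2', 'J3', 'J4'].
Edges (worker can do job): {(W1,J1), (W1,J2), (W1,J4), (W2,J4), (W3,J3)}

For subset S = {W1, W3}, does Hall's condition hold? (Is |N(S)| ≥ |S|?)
Yes: |N(S)| = 4, |S| = 2

Subset S = {W1, W3}
Neighbors N(S) = {J1, J2, J3, J4}

|N(S)| = 4, |S| = 2
Hall's condition: |N(S)| ≥ |S| is satisfied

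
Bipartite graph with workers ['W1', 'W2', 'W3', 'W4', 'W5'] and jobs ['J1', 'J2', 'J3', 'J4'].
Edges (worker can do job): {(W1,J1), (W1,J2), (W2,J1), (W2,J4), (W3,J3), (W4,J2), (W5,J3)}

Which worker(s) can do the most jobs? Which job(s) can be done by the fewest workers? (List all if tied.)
Most versatile: W1, W2 (2 jobs); Least covered: J4 (1 workers)

Worker degrees (jobs they can do): W1:2, W2:2, W3:1, W4:1, W5:1
Job degrees (workers who can do it): J1:2, J2:2, J3:2, J4:1

Maximum worker degree is 2, achieved by: W1, W2
Minimum job degree is 1, achieved by: J4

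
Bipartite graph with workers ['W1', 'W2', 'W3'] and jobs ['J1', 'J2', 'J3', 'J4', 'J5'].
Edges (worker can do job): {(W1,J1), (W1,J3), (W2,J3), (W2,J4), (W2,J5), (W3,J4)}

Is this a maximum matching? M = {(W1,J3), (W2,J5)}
No, size 2 is not maximum

Proposed matching has size 2.
Maximum matching size for this graph: 3.

This is NOT maximum - can be improved to size 3.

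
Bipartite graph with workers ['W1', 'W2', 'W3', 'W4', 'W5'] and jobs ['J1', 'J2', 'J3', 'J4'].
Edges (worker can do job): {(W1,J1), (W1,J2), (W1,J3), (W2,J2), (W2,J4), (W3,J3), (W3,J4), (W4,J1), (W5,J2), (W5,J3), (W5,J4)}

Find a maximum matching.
Matching: {(W1,J3), (W3,J4), (W4,J1), (W5,J2)}

Maximum matching (size 4):
  W1 → J3
  W3 → J4
  W4 → J1
  W5 → J2

Each worker is assigned to at most one job, and each job to at most one worker.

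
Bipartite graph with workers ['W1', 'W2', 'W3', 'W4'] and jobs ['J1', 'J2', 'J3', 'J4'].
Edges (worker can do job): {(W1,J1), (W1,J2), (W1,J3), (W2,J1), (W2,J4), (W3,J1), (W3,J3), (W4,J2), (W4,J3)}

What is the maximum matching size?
Maximum matching size = 4

Maximum matching: {(W1,J3), (W2,J4), (W3,J1), (W4,J2)}
Size: 4

This assigns 4 workers to 4 distinct jobs.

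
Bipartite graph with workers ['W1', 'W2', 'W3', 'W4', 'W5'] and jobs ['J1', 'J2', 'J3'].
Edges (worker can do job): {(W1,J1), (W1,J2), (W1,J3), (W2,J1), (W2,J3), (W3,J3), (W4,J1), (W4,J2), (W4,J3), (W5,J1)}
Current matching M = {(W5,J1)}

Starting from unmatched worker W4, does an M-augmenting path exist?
Yes: W4 → J3

An M-augmenting path alternates non-matching / matching edges, starting and ending at unmatched vertices.
Path: W4 → J3
(J3 is unmatched in M, so the path is augmenting.)
Flipping edges along this path would increase |M| from 1 to 2.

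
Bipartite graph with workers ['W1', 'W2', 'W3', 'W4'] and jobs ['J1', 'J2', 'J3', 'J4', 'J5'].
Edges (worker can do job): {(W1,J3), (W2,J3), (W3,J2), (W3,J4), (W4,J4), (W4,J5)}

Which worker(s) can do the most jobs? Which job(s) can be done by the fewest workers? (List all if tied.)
Most versatile: W3, W4 (2 jobs); Least covered: J1 (0 workers)

Worker degrees (jobs they can do): W1:1, W2:1, W3:2, W4:2
Job degrees (workers who can do it): J1:0, J2:1, J3:2, J4:2, J5:1

Maximum worker degree is 2, achieved by: W3, W4
Minimum job degree is 0, achieved by: J1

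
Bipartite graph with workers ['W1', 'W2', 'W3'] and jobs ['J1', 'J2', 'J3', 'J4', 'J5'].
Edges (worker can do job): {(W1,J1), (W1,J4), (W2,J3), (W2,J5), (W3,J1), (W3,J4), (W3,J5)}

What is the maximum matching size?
Maximum matching size = 3

Maximum matching: {(W1,J4), (W2,J3), (W3,J1)}
Size: 3

This assigns 3 workers to 3 distinct jobs.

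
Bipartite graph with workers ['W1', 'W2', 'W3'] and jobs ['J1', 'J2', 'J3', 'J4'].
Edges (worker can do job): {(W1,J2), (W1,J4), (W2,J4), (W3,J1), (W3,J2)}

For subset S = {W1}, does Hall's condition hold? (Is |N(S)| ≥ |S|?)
Yes: |N(S)| = 2, |S| = 1

Subset S = {W1}
Neighbors N(S) = {J2, J4}

|N(S)| = 2, |S| = 1
Hall's condition: |N(S)| ≥ |S| is satisfied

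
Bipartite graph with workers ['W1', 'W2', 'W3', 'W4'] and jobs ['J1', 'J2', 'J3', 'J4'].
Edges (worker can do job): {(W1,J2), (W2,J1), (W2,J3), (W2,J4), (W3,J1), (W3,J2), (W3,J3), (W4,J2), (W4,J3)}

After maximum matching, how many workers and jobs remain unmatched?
Unmatched: 0 workers, 0 jobs

Maximum matching size: 4
Workers: 4 total, 4 matched, 0 unmatched
Jobs: 4 total, 4 matched, 0 unmatched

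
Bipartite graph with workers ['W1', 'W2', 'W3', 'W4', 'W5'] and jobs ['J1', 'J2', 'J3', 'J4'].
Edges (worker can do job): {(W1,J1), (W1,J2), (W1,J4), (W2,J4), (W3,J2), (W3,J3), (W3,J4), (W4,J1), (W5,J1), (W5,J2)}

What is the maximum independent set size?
Maximum independent set = 5

By König's theorem:
- Min vertex cover = Max matching = 4
- Max independent set = Total vertices - Min vertex cover
- Max independent set = 9 - 4 = 5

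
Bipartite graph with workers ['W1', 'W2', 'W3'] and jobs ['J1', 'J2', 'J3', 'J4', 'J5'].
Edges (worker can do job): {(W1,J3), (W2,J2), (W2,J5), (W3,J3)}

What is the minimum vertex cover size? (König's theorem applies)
Minimum vertex cover size = 2

By König's theorem: in bipartite graphs,
min vertex cover = max matching = 2

Maximum matching has size 2, so minimum vertex cover also has size 2.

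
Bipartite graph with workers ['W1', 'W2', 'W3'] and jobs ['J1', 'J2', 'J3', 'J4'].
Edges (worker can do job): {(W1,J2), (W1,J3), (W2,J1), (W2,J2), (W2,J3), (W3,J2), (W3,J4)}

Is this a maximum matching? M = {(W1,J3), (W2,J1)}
No, size 2 is not maximum

Proposed matching has size 2.
Maximum matching size for this graph: 3.

This is NOT maximum - can be improved to size 3.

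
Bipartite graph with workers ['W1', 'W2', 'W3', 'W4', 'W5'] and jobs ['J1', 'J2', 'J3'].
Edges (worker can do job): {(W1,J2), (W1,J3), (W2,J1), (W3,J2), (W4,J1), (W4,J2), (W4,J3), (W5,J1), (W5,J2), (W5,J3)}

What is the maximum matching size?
Maximum matching size = 3

Maximum matching: {(W3,J2), (W4,J1), (W5,J3)}
Size: 3

This assigns 3 workers to 3 distinct jobs.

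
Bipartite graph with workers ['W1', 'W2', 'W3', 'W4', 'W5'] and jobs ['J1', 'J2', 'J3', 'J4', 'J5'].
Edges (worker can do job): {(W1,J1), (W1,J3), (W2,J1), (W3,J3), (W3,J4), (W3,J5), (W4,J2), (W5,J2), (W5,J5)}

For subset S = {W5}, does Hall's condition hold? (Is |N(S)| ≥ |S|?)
Yes: |N(S)| = 2, |S| = 1

Subset S = {W5}
Neighbors N(S) = {J2, J5}

|N(S)| = 2, |S| = 1
Hall's condition: |N(S)| ≥ |S| is satisfied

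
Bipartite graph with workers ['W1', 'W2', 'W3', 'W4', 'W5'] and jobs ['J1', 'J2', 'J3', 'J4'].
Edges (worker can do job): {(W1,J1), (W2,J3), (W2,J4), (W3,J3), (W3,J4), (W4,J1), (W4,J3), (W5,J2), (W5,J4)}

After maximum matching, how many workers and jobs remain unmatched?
Unmatched: 1 workers, 0 jobs

Maximum matching size: 4
Workers: 5 total, 4 matched, 1 unmatched
Jobs: 4 total, 4 matched, 0 unmatched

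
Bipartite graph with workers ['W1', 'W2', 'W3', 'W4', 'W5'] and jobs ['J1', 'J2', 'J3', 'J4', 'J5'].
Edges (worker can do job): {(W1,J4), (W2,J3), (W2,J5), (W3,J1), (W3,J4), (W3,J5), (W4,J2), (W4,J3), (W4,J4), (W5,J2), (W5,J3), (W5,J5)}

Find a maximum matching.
Matching: {(W1,J4), (W2,J5), (W3,J1), (W4,J3), (W5,J2)}

Maximum matching (size 5):
  W1 → J4
  W2 → J5
  W3 → J1
  W4 → J3
  W5 → J2

Each worker is assigned to at most one job, and each job to at most one worker.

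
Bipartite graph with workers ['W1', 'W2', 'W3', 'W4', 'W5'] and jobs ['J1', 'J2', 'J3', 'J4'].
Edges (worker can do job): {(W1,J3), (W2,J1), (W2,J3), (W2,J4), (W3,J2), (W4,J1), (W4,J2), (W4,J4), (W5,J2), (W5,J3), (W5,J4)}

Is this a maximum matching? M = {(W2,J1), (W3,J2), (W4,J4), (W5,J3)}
Yes, size 4 is maximum

Proposed matching has size 4.
Maximum matching size for this graph: 4.

This is a maximum matching.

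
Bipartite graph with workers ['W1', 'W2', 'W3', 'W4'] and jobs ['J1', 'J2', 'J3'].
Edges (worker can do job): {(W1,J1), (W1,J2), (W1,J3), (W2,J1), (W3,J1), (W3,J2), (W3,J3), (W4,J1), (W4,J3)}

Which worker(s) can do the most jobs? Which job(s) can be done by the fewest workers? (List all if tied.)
Most versatile: W1, W3 (3 jobs); Least covered: J2 (2 workers)

Worker degrees (jobs they can do): W1:3, W2:1, W3:3, W4:2
Job degrees (workers who can do it): J1:4, J2:2, J3:3

Maximum worker degree is 3, achieved by: W1, W3
Minimum job degree is 2, achieved by: J2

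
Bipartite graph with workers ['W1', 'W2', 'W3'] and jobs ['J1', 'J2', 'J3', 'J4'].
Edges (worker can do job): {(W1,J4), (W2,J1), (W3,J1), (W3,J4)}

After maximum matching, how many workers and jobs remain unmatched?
Unmatched: 1 workers, 2 jobs

Maximum matching size: 2
Workers: 3 total, 2 matched, 1 unmatched
Jobs: 4 total, 2 matched, 2 unmatched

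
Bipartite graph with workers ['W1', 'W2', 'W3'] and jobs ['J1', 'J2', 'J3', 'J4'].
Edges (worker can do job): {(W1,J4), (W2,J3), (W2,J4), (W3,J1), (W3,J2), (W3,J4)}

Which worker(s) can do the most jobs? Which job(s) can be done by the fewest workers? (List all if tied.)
Most versatile: W3 (3 jobs); Least covered: J1, J2, J3 (1 workers)

Worker degrees (jobs they can do): W1:1, W2:2, W3:3
Job degrees (workers who can do it): J1:1, J2:1, J3:1, J4:3

Maximum worker degree is 3, achieved by: W3
Minimum job degree is 1, achieved by: J1, J2, J3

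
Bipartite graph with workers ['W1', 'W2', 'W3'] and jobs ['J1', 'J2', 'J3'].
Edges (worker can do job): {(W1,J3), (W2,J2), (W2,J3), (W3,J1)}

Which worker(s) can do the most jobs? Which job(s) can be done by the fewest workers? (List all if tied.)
Most versatile: W2 (2 jobs); Least covered: J1, J2 (1 workers)

Worker degrees (jobs they can do): W1:1, W2:2, W3:1
Job degrees (workers who can do it): J1:1, J2:1, J3:2

Maximum worker degree is 2, achieved by: W2
Minimum job degree is 1, achieved by: J1, J2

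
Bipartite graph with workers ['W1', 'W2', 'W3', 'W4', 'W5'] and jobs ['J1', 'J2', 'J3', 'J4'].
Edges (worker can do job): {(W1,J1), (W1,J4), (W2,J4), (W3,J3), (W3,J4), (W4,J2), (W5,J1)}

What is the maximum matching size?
Maximum matching size = 4

Maximum matching: {(W1,J4), (W3,J3), (W4,J2), (W5,J1)}
Size: 4

This assigns 4 workers to 4 distinct jobs.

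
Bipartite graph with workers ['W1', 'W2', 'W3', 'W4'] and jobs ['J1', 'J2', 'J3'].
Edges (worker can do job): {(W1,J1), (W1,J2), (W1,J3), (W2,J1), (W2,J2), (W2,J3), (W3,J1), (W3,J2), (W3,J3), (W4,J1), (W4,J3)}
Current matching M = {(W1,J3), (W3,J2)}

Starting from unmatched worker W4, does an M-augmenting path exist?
Yes: W4 → J1

An M-augmenting path alternates non-matching / matching edges, starting and ending at unmatched vertices.
Path: W4 → J1
(J1 is unmatched in M, so the path is augmenting.)
Flipping edges along this path would increase |M| from 2 to 3.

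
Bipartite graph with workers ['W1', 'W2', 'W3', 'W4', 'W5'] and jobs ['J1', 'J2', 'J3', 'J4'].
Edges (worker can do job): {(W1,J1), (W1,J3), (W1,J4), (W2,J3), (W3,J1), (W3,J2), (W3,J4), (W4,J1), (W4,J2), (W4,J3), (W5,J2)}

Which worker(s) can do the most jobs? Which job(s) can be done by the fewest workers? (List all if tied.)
Most versatile: W1, W3, W4 (3 jobs); Least covered: J4 (2 workers)

Worker degrees (jobs they can do): W1:3, W2:1, W3:3, W4:3, W5:1
Job degrees (workers who can do it): J1:3, J2:3, J3:3, J4:2

Maximum worker degree is 3, achieved by: W1, W3, W4
Minimum job degree is 2, achieved by: J4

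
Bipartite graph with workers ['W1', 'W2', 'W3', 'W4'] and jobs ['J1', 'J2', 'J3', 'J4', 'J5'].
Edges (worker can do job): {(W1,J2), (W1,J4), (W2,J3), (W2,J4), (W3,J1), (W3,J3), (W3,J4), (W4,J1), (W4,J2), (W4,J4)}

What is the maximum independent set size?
Maximum independent set = 5

By König's theorem:
- Min vertex cover = Max matching = 4
- Max independent set = Total vertices - Min vertex cover
- Max independent set = 9 - 4 = 5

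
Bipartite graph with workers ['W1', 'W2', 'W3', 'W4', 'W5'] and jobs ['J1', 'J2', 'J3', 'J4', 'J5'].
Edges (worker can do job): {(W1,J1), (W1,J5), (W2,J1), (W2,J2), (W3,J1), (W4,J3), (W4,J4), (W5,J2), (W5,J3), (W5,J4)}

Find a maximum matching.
Matching: {(W1,J5), (W2,J2), (W3,J1), (W4,J4), (W5,J3)}

Maximum matching (size 5):
  W1 → J5
  W2 → J2
  W3 → J1
  W4 → J4
  W5 → J3

Each worker is assigned to at most one job, and each job to at most one worker.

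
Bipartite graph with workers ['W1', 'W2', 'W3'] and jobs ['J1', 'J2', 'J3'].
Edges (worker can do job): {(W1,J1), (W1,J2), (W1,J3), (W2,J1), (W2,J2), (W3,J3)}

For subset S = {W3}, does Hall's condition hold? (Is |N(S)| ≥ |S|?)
Yes: |N(S)| = 1, |S| = 1

Subset S = {W3}
Neighbors N(S) = {J3}

|N(S)| = 1, |S| = 1
Hall's condition: |N(S)| ≥ |S| is satisfied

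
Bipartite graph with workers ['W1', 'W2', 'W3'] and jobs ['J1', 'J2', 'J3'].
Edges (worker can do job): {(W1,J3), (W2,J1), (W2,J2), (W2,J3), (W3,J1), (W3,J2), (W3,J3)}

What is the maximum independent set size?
Maximum independent set = 3

By König's theorem:
- Min vertex cover = Max matching = 3
- Max independent set = Total vertices - Min vertex cover
- Max independent set = 6 - 3 = 3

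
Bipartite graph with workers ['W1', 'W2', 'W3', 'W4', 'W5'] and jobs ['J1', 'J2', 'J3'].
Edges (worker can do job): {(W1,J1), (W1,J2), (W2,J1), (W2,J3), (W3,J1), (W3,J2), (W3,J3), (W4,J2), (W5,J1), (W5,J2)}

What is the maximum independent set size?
Maximum independent set = 5

By König's theorem:
- Min vertex cover = Max matching = 3
- Max independent set = Total vertices - Min vertex cover
- Max independent set = 8 - 3 = 5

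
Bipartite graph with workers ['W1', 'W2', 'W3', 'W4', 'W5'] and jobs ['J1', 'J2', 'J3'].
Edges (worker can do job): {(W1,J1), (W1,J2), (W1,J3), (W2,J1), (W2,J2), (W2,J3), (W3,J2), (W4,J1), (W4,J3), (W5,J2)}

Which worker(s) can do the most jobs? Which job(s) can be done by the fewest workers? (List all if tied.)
Most versatile: W1, W2 (3 jobs); Least covered: J1, J3 (3 workers)

Worker degrees (jobs they can do): W1:3, W2:3, W3:1, W4:2, W5:1
Job degrees (workers who can do it): J1:3, J2:4, J3:3

Maximum worker degree is 3, achieved by: W1, W2
Minimum job degree is 3, achieved by: J1, J3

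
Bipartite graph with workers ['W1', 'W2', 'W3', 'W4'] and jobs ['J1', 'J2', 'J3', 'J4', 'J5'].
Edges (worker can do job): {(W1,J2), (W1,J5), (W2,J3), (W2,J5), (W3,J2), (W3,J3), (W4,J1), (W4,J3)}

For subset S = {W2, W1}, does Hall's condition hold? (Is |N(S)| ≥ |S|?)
Yes: |N(S)| = 3, |S| = 2

Subset S = {W2, W1}
Neighbors N(S) = {J2, J3, J5}

|N(S)| = 3, |S| = 2
Hall's condition: |N(S)| ≥ |S| is satisfied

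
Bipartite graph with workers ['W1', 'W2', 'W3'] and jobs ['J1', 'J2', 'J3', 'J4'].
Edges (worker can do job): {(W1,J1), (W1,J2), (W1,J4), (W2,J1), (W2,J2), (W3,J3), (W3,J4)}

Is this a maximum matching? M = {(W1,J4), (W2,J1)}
No, size 2 is not maximum

Proposed matching has size 2.
Maximum matching size for this graph: 3.

This is NOT maximum - can be improved to size 3.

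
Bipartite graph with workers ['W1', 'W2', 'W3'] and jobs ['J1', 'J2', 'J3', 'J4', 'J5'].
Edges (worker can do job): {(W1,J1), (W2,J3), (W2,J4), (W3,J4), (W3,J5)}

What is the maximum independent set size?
Maximum independent set = 5

By König's theorem:
- Min vertex cover = Max matching = 3
- Max independent set = Total vertices - Min vertex cover
- Max independent set = 8 - 3 = 5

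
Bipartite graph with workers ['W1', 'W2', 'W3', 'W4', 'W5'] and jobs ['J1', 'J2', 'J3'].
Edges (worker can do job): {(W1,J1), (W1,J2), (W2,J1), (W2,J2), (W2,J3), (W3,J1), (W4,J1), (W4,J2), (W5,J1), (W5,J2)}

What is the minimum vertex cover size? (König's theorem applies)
Minimum vertex cover size = 3

By König's theorem: in bipartite graphs,
min vertex cover = max matching = 3

Maximum matching has size 3, so minimum vertex cover also has size 3.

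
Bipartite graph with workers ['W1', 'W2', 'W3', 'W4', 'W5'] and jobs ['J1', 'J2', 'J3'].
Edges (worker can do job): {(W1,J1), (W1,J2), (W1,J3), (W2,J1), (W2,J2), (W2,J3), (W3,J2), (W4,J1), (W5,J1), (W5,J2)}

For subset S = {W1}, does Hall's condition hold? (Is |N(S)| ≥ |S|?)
Yes: |N(S)| = 3, |S| = 1

Subset S = {W1}
Neighbors N(S) = {J1, J2, J3}

|N(S)| = 3, |S| = 1
Hall's condition: |N(S)| ≥ |S| is satisfied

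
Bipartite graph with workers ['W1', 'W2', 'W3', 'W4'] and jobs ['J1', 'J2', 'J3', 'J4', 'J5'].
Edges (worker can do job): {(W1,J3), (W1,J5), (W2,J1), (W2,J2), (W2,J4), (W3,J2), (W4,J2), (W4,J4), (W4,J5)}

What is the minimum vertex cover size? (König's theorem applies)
Minimum vertex cover size = 4

By König's theorem: in bipartite graphs,
min vertex cover = max matching = 4

Maximum matching has size 4, so minimum vertex cover also has size 4.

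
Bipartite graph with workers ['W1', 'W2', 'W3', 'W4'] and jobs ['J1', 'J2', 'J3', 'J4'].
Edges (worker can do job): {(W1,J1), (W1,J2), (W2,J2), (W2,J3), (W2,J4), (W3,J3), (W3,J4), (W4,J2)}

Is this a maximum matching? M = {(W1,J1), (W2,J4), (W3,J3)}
No, size 3 is not maximum

Proposed matching has size 3.
Maximum matching size for this graph: 4.

This is NOT maximum - can be improved to size 4.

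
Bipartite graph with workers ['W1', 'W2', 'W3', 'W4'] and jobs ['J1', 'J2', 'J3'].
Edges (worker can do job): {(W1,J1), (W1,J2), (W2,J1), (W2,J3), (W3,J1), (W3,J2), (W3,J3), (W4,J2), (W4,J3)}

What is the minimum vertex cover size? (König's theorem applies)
Minimum vertex cover size = 3

By König's theorem: in bipartite graphs,
min vertex cover = max matching = 3

Maximum matching has size 3, so minimum vertex cover also has size 3.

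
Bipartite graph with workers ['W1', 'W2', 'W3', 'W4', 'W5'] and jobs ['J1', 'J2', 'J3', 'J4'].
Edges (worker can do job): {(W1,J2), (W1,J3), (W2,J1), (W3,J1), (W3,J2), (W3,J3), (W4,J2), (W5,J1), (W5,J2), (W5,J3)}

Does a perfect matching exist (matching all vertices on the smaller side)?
No, maximum matching has size 3 < 4

Maximum matching has size 3, need 4 for perfect matching.
Unmatched workers: ['W1', 'W2']
Unmatched jobs: ['J4']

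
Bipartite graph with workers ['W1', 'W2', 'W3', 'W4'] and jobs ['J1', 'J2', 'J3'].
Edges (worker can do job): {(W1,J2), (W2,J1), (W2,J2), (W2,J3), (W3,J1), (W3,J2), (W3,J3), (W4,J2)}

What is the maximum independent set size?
Maximum independent set = 4

By König's theorem:
- Min vertex cover = Max matching = 3
- Max independent set = Total vertices - Min vertex cover
- Max independent set = 7 - 3 = 4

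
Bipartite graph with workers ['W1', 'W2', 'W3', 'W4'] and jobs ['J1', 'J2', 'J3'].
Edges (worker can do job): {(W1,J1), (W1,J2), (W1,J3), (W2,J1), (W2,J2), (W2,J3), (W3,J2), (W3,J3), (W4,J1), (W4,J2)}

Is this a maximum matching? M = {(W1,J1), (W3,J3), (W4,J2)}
Yes, size 3 is maximum

Proposed matching has size 3.
Maximum matching size for this graph: 3.

This is a maximum matching.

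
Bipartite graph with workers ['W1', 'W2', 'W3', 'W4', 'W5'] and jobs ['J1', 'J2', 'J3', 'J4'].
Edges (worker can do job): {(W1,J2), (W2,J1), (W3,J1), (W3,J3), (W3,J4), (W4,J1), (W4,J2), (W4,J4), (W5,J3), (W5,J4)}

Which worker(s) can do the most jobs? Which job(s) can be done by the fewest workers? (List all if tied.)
Most versatile: W3, W4 (3 jobs); Least covered: J2, J3 (2 workers)

Worker degrees (jobs they can do): W1:1, W2:1, W3:3, W4:3, W5:2
Job degrees (workers who can do it): J1:3, J2:2, J3:2, J4:3

Maximum worker degree is 3, achieved by: W3, W4
Minimum job degree is 2, achieved by: J2, J3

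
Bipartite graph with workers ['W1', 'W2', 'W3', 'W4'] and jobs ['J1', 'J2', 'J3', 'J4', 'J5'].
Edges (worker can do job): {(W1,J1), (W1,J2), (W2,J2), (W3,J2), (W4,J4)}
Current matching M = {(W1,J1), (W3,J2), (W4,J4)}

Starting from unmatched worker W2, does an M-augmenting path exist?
No augmenting path from W2

Alternating search from W2 reaches jobs: {J2}.
Every reachable job is already matched in M, and following those matched edges back to workers exposes no further unvisited jobs.
No M-augmenting path from W2 exists.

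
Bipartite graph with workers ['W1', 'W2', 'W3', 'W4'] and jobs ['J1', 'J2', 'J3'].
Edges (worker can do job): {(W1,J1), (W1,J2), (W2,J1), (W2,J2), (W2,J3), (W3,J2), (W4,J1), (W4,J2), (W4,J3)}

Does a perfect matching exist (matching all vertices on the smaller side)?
Yes, perfect matching exists (size 3)

Perfect matching: {(W1,J1), (W2,J3), (W4,J2)}
All 3 vertices on the smaller side are matched.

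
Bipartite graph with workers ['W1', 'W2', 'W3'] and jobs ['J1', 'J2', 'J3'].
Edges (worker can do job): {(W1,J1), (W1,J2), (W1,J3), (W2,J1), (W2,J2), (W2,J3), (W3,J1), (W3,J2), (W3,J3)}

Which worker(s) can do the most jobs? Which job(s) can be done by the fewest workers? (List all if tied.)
Most versatile: W1, W2, W3 (3 jobs); Least covered: J1, J2, J3 (3 workers)

Worker degrees (jobs they can do): W1:3, W2:3, W3:3
Job degrees (workers who can do it): J1:3, J2:3, J3:3

Maximum worker degree is 3, achieved by: W1, W2, W3
Minimum job degree is 3, achieved by: J1, J2, J3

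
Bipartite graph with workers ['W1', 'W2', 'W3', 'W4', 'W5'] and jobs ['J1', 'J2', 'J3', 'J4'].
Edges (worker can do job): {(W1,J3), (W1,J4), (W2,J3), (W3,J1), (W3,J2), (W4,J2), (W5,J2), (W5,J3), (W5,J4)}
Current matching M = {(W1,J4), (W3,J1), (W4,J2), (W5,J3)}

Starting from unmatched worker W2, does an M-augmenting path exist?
No augmenting path from W2

Alternating search from W2 reaches jobs: {J2, J3, J4}.
Every reachable job is already matched in M, and following those matched edges back to workers exposes no further unvisited jobs.
No M-augmenting path from W2 exists.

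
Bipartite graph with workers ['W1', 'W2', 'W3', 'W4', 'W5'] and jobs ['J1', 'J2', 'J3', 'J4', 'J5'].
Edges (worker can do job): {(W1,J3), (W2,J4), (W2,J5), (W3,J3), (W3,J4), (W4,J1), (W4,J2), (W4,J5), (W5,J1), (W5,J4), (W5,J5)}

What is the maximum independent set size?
Maximum independent set = 5

By König's theorem:
- Min vertex cover = Max matching = 5
- Max independent set = Total vertices - Min vertex cover
- Max independent set = 10 - 5 = 5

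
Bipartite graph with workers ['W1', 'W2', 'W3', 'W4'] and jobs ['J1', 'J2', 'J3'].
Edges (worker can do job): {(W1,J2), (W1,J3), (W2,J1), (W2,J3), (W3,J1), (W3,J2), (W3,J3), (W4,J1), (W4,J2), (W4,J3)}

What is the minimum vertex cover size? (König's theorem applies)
Minimum vertex cover size = 3

By König's theorem: in bipartite graphs,
min vertex cover = max matching = 3

Maximum matching has size 3, so minimum vertex cover also has size 3.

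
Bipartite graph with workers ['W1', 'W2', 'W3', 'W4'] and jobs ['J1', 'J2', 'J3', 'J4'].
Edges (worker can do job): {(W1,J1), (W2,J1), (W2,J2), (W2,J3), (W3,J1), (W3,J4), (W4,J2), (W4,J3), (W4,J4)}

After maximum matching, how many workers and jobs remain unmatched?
Unmatched: 0 workers, 0 jobs

Maximum matching size: 4
Workers: 4 total, 4 matched, 0 unmatched
Jobs: 4 total, 4 matched, 0 unmatched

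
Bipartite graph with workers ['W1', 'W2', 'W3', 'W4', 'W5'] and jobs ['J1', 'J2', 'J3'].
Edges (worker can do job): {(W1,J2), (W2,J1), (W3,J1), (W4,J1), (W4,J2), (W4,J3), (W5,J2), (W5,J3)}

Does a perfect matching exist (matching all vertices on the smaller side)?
Yes, perfect matching exists (size 3)

Perfect matching: {(W3,J1), (W4,J2), (W5,J3)}
All 3 vertices on the smaller side are matched.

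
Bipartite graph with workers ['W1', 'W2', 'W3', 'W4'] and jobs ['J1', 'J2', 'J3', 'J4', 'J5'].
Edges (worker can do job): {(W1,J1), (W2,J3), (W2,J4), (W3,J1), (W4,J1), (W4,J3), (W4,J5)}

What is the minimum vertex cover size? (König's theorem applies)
Minimum vertex cover size = 3

By König's theorem: in bipartite graphs,
min vertex cover = max matching = 3

Maximum matching has size 3, so minimum vertex cover also has size 3.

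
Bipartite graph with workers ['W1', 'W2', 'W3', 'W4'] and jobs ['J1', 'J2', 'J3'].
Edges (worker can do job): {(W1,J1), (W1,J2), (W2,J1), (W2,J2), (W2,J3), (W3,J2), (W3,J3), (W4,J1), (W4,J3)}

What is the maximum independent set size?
Maximum independent set = 4

By König's theorem:
- Min vertex cover = Max matching = 3
- Max independent set = Total vertices - Min vertex cover
- Max independent set = 7 - 3 = 4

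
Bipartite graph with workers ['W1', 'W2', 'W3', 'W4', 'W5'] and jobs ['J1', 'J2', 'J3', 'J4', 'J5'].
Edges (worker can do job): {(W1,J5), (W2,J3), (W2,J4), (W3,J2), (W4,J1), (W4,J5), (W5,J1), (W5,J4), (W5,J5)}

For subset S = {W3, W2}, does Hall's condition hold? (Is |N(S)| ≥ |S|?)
Yes: |N(S)| = 3, |S| = 2

Subset S = {W3, W2}
Neighbors N(S) = {J2, J3, J4}

|N(S)| = 3, |S| = 2
Hall's condition: |N(S)| ≥ |S| is satisfied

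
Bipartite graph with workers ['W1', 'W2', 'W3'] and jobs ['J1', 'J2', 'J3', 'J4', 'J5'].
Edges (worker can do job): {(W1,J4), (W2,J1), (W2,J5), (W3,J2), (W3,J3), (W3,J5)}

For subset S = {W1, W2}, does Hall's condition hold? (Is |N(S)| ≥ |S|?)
Yes: |N(S)| = 3, |S| = 2

Subset S = {W1, W2}
Neighbors N(S) = {J1, J4, J5}

|N(S)| = 3, |S| = 2
Hall's condition: |N(S)| ≥ |S| is satisfied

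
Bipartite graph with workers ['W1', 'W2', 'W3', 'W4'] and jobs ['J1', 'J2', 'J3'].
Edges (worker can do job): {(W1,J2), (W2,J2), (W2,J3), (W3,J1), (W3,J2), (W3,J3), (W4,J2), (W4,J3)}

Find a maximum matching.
Matching: {(W2,J3), (W3,J1), (W4,J2)}

Maximum matching (size 3):
  W2 → J3
  W3 → J1
  W4 → J2

Each worker is assigned to at most one job, and each job to at most one worker.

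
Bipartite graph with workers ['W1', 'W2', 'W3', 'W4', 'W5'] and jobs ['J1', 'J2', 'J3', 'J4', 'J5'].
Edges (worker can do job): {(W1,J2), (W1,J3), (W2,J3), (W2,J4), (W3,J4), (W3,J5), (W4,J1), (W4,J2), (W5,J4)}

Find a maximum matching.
Matching: {(W1,J2), (W2,J3), (W3,J5), (W4,J1), (W5,J4)}

Maximum matching (size 5):
  W1 → J2
  W2 → J3
  W3 → J5
  W4 → J1
  W5 → J4

Each worker is assigned to at most one job, and each job to at most one worker.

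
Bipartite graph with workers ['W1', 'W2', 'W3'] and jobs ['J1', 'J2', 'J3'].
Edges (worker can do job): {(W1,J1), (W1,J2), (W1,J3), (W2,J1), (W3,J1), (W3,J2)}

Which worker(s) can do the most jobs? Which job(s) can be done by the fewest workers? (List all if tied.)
Most versatile: W1 (3 jobs); Least covered: J3 (1 workers)

Worker degrees (jobs they can do): W1:3, W2:1, W3:2
Job degrees (workers who can do it): J1:3, J2:2, J3:1

Maximum worker degree is 3, achieved by: W1
Minimum job degree is 1, achieved by: J3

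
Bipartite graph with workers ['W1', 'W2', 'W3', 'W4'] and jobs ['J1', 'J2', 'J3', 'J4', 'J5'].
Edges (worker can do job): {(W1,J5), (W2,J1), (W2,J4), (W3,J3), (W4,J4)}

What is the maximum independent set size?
Maximum independent set = 5

By König's theorem:
- Min vertex cover = Max matching = 4
- Max independent set = Total vertices - Min vertex cover
- Max independent set = 9 - 4 = 5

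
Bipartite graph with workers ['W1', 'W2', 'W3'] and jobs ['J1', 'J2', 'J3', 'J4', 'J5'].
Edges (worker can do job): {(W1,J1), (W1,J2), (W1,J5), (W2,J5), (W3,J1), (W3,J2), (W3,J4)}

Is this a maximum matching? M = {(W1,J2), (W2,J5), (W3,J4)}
Yes, size 3 is maximum

Proposed matching has size 3.
Maximum matching size for this graph: 3.

This is a maximum matching.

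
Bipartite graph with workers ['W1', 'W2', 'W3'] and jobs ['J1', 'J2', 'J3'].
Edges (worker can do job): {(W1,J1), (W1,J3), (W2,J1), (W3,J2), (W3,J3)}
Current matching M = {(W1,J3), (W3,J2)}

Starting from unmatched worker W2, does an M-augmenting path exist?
Yes: W2 → J1

An M-augmenting path alternates non-matching / matching edges, starting and ending at unmatched vertices.
Path: W2 → J1
(J1 is unmatched in M, so the path is augmenting.)
Flipping edges along this path would increase |M| from 2 to 3.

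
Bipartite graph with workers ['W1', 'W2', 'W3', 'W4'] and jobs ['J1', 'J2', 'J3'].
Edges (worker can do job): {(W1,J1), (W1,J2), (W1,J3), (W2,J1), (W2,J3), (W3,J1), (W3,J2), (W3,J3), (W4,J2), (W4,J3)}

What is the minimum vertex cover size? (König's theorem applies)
Minimum vertex cover size = 3

By König's theorem: in bipartite graphs,
min vertex cover = max matching = 3

Maximum matching has size 3, so minimum vertex cover also has size 3.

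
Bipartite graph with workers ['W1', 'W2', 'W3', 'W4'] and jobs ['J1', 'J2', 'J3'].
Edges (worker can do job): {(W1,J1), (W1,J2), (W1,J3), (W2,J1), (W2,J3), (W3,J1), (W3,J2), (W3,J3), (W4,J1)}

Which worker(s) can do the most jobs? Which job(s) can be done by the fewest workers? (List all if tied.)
Most versatile: W1, W3 (3 jobs); Least covered: J2 (2 workers)

Worker degrees (jobs they can do): W1:3, W2:2, W3:3, W4:1
Job degrees (workers who can do it): J1:4, J2:2, J3:3

Maximum worker degree is 3, achieved by: W1, W3
Minimum job degree is 2, achieved by: J2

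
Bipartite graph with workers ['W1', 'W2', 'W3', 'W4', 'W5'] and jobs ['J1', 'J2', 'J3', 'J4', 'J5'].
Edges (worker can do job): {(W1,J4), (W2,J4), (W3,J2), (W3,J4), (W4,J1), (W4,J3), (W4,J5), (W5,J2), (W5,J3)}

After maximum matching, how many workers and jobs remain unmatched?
Unmatched: 1 workers, 1 jobs

Maximum matching size: 4
Workers: 5 total, 4 matched, 1 unmatched
Jobs: 5 total, 4 matched, 1 unmatched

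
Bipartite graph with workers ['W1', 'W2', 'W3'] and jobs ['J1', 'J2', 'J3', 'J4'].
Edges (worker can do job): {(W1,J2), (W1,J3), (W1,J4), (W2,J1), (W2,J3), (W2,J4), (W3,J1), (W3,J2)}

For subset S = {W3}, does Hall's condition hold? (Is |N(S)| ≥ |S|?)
Yes: |N(S)| = 2, |S| = 1

Subset S = {W3}
Neighbors N(S) = {J1, J2}

|N(S)| = 2, |S| = 1
Hall's condition: |N(S)| ≥ |S| is satisfied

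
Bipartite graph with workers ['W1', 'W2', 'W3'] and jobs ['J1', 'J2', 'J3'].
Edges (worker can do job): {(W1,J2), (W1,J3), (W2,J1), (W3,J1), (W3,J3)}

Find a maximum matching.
Matching: {(W1,J2), (W2,J1), (W3,J3)}

Maximum matching (size 3):
  W1 → J2
  W2 → J1
  W3 → J3

Each worker is assigned to at most one job, and each job to at most one worker.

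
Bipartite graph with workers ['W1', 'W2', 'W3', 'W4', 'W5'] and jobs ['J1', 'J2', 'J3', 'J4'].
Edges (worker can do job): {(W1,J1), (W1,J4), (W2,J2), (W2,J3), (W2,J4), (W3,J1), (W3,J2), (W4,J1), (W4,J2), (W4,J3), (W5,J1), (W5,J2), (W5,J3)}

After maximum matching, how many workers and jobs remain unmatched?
Unmatched: 1 workers, 0 jobs

Maximum matching size: 4
Workers: 5 total, 4 matched, 1 unmatched
Jobs: 4 total, 4 matched, 0 unmatched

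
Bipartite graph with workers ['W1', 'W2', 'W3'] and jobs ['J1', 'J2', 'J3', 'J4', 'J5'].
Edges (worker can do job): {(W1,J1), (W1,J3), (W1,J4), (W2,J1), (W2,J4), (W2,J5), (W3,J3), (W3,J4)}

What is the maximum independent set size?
Maximum independent set = 5

By König's theorem:
- Min vertex cover = Max matching = 3
- Max independent set = Total vertices - Min vertex cover
- Max independent set = 8 - 3 = 5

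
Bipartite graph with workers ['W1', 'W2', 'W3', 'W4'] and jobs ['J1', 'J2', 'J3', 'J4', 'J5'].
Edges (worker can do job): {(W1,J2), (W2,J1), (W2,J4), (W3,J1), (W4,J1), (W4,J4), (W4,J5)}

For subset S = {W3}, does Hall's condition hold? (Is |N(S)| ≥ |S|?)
Yes: |N(S)| = 1, |S| = 1

Subset S = {W3}
Neighbors N(S) = {J1}

|N(S)| = 1, |S| = 1
Hall's condition: |N(S)| ≥ |S| is satisfied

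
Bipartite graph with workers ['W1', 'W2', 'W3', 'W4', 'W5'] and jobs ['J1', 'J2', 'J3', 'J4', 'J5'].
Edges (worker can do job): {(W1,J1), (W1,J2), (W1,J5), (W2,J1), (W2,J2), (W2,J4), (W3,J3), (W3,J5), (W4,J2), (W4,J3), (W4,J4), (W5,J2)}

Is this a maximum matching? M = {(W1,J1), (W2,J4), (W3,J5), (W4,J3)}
No, size 4 is not maximum

Proposed matching has size 4.
Maximum matching size for this graph: 5.

This is NOT maximum - can be improved to size 5.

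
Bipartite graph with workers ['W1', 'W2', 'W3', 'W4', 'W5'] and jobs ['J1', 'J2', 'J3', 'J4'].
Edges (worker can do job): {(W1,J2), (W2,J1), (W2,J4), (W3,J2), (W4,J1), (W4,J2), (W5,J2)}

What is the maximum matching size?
Maximum matching size = 3

Maximum matching: {(W2,J4), (W3,J2), (W4,J1)}
Size: 3

This assigns 3 workers to 3 distinct jobs.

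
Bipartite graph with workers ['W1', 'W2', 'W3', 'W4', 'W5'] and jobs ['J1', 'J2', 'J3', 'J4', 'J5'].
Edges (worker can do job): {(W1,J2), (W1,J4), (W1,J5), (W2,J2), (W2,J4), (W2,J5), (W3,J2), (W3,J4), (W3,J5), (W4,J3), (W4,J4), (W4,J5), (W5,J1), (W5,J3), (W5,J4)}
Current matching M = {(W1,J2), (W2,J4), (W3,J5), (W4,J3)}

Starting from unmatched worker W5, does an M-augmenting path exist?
Yes: W5 → J1

An M-augmenting path alternates non-matching / matching edges, starting and ending at unmatched vertices.
Path: W5 → J1
(J1 is unmatched in M, so the path is augmenting.)
Flipping edges along this path would increase |M| from 4 to 5.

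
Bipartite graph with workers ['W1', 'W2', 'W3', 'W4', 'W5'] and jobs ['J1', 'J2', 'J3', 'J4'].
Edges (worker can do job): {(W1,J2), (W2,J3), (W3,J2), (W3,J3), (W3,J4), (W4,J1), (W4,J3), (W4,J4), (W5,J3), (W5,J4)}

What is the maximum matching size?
Maximum matching size = 4

Maximum matching: {(W1,J2), (W3,J4), (W4,J1), (W5,J3)}
Size: 4

This assigns 4 workers to 4 distinct jobs.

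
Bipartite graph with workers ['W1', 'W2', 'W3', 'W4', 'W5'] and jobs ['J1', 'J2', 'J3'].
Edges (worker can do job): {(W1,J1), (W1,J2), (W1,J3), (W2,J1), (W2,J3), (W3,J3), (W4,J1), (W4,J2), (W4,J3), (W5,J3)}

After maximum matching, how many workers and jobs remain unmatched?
Unmatched: 2 workers, 0 jobs

Maximum matching size: 3
Workers: 5 total, 3 matched, 2 unmatched
Jobs: 3 total, 3 matched, 0 unmatched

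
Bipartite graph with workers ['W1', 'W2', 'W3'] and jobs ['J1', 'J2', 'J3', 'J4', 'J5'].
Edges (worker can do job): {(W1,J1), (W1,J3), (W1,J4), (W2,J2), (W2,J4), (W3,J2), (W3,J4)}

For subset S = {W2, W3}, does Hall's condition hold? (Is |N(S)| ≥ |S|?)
Yes: |N(S)| = 2, |S| = 2

Subset S = {W2, W3}
Neighbors N(S) = {J2, J4}

|N(S)| = 2, |S| = 2
Hall's condition: |N(S)| ≥ |S| is satisfied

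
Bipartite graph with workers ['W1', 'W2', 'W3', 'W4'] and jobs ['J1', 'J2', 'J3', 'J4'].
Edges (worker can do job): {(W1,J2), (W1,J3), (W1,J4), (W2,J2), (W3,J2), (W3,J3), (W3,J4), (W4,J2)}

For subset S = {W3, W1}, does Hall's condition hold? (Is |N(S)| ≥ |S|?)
Yes: |N(S)| = 3, |S| = 2

Subset S = {W3, W1}
Neighbors N(S) = {J2, J3, J4}

|N(S)| = 3, |S| = 2
Hall's condition: |N(S)| ≥ |S| is satisfied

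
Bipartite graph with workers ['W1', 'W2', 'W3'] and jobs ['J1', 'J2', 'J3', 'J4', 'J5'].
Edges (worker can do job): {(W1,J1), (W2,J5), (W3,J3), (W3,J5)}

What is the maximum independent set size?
Maximum independent set = 5

By König's theorem:
- Min vertex cover = Max matching = 3
- Max independent set = Total vertices - Min vertex cover
- Max independent set = 8 - 3 = 5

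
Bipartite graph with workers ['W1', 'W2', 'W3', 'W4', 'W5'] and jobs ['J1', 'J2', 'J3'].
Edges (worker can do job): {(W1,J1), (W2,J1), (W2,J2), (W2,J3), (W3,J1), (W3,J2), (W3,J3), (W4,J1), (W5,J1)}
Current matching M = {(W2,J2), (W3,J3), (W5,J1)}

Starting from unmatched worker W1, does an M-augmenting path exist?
No augmenting path from W1

Alternating search from W1 reaches jobs: {J1}.
Every reachable job is already matched in M, and following those matched edges back to workers exposes no further unvisited jobs.
No M-augmenting path from W1 exists.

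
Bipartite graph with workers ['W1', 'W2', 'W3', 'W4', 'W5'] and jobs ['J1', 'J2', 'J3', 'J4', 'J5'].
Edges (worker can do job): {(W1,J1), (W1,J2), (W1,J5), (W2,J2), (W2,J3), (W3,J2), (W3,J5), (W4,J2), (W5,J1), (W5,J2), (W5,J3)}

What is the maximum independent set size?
Maximum independent set = 6

By König's theorem:
- Min vertex cover = Max matching = 4
- Max independent set = Total vertices - Min vertex cover
- Max independent set = 10 - 4 = 6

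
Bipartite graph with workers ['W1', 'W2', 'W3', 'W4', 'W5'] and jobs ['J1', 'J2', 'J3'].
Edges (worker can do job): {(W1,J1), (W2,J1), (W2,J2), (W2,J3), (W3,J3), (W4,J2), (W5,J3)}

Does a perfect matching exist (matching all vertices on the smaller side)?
Yes, perfect matching exists (size 3)

Perfect matching: {(W1,J1), (W3,J3), (W4,J2)}
All 3 vertices on the smaller side are matched.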